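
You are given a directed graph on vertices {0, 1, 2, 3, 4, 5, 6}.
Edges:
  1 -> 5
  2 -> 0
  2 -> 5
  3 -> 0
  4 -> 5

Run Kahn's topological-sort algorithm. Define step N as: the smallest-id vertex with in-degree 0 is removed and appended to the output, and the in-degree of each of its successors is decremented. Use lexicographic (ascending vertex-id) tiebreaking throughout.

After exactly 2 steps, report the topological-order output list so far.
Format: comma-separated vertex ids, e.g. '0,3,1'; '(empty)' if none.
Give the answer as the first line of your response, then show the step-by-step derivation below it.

1,2

step 1: output 1; order=[1]; indeg=(2,0,0,0,0,2,0)
step 2: output 2; order=[1,2]; indeg=(1,0,0,0,0,1,0)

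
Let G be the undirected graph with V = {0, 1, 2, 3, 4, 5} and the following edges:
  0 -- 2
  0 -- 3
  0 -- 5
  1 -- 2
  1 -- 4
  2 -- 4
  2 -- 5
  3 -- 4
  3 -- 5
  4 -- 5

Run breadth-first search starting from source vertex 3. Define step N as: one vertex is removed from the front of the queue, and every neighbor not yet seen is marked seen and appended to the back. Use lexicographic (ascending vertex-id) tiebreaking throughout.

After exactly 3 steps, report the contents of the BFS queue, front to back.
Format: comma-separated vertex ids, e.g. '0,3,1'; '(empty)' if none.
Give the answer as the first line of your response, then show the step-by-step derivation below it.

5,2,1

step 1: dequeue 3; queue=[0,4,5]; order=3
step 2: dequeue 0; queue=[4,5,2]; order=3,0
step 3: dequeue 4; queue=[5,2,1]; order=3,0,4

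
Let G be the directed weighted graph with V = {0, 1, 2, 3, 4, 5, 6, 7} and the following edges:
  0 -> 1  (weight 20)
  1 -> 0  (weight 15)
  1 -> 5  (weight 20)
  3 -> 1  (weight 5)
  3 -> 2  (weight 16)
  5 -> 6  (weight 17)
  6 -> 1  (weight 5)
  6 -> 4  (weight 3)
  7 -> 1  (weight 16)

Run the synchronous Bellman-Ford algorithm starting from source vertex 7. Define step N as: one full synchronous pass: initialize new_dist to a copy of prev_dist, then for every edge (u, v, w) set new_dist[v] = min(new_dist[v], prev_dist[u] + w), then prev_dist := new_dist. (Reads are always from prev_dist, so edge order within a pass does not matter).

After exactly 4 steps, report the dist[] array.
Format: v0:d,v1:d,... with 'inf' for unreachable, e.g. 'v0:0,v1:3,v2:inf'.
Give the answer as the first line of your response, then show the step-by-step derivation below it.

v0:31,v1:16,v2:inf,v3:inf,v4:56,v5:36,v6:53,v7:0

step 1: dist = v0:inf,v1:16,v2:inf,v3:inf,v4:inf,v5:inf,v6:inf,v7:0
step 2: dist = v0:31,v1:16,v2:inf,v3:inf,v4:inf,v5:36,v6:inf,v7:0
step 3: dist = v0:31,v1:16,v2:inf,v3:inf,v4:inf,v5:36,v6:53,v7:0
step 4: dist = v0:31,v1:16,v2:inf,v3:inf,v4:56,v5:36,v6:53,v7:0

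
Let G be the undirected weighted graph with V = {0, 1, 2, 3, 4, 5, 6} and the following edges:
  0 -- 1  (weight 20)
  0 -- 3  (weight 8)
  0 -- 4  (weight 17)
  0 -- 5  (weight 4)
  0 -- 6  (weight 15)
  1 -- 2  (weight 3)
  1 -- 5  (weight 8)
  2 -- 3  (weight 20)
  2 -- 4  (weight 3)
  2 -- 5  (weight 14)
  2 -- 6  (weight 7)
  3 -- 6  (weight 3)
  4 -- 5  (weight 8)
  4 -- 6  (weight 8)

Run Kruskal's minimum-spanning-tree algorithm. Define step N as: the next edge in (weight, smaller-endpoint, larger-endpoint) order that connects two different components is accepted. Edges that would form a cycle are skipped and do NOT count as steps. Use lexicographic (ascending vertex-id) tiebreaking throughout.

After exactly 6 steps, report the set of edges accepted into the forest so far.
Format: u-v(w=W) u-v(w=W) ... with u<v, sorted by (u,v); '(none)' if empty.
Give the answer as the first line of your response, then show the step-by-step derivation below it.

0-3(w=8) 0-5(w=4) 1-2(w=3) 2-4(w=3) 2-6(w=7) 3-6(w=3)

step 1: add edge 1-2 (w=3); MST = {1-2(w=3)}
step 2: add edge 2-4 (w=3); MST = {1-2(w=3) 2-4(w=3)}
step 3: add edge 3-6 (w=3); MST = {1-2(w=3) 2-4(w=3) 3-6(w=3)}
step 4: add edge 0-5 (w=4); MST = {0-5(w=4) 1-2(w=3) 2-4(w=3) 3-6(w=3)}
step 5: add edge 2-6 (w=7); MST = {0-5(w=4) 1-2(w=3) 2-4(w=3) 2-6(w=7) 3-6(w=3)}
step 6: add edge 0-3 (w=8); MST = {0-3(w=8) 0-5(w=4) 1-2(w=3) 2-4(w=3) 2-6(w=7) 3-6(w=3)}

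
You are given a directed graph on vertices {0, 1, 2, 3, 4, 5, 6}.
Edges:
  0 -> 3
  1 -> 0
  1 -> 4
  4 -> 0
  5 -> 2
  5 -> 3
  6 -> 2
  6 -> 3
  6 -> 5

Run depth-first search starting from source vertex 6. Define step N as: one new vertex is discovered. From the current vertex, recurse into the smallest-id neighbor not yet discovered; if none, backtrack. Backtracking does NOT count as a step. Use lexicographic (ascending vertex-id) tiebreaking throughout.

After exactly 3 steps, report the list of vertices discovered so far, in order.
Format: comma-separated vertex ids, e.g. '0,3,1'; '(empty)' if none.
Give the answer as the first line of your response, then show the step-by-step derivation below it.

6,2,3

step 1: discover 6; path=6; order=6
step 2: discover 2; path=6>2; order=6,2
step 3: discover 3; path=6>3; order=6,2,3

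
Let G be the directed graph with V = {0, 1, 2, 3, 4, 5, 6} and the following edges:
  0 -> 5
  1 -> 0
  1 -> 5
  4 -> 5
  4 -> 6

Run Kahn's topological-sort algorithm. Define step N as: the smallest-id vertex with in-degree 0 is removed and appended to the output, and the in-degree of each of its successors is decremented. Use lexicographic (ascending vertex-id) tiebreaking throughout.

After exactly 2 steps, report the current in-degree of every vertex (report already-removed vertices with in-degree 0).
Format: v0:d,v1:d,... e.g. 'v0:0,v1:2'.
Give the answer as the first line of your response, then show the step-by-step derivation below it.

v0:0,v1:0,v2:0,v3:0,v4:0,v5:1,v6:1

step 1: output 1; order=[1]; indeg=(0,0,0,0,0,2,1)
step 2: output 0; order=[1,0]; indeg=(0,0,0,0,0,1,1)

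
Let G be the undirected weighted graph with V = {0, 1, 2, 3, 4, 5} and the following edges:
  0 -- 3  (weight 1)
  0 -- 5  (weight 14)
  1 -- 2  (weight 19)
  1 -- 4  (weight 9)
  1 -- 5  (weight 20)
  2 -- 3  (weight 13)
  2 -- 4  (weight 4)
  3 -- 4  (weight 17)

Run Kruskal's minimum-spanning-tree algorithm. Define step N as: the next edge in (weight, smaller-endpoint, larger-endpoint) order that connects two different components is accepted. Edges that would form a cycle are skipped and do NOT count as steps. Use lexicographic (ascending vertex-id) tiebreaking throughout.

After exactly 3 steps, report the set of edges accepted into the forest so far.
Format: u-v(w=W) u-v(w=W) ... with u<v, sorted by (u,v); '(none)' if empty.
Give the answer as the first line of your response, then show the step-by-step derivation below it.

0-3(w=1) 1-4(w=9) 2-4(w=4)

step 1: add edge 0-3 (w=1); MST = {0-3(w=1)}
step 2: add edge 2-4 (w=4); MST = {0-3(w=1) 2-4(w=4)}
step 3: add edge 1-4 (w=9); MST = {0-3(w=1) 1-4(w=9) 2-4(w=4)}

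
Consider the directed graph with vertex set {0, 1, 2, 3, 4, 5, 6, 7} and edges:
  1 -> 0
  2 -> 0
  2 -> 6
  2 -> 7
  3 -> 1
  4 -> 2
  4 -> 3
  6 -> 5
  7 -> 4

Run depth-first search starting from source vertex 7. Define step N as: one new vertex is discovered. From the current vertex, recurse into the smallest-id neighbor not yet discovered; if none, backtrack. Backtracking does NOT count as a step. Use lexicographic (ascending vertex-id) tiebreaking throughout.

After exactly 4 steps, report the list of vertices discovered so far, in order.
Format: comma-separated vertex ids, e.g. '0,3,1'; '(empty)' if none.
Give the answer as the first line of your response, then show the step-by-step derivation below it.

7,4,2,0

step 1: discover 7; path=7; order=7
step 2: discover 4; path=7>4; order=7,4
step 3: discover 2; path=7>4>2; order=7,4,2
step 4: discover 0; path=7>4>2>0; order=7,4,2,0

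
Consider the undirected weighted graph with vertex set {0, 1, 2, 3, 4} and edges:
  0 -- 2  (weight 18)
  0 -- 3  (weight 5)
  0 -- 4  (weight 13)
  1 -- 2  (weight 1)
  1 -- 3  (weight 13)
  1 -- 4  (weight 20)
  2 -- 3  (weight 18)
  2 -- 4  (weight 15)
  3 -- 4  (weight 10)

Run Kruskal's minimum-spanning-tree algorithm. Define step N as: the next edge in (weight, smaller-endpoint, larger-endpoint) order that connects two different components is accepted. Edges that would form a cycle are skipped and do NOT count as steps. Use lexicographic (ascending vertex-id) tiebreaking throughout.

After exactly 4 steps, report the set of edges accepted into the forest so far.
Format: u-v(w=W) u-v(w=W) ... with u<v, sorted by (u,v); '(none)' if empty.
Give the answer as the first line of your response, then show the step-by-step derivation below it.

0-3(w=5) 1-2(w=1) 1-3(w=13) 3-4(w=10)

step 1: add edge 1-2 (w=1); MST = {1-2(w=1)}
step 2: add edge 0-3 (w=5); MST = {0-3(w=5) 1-2(w=1)}
step 3: add edge 3-4 (w=10); MST = {0-3(w=5) 1-2(w=1) 3-4(w=10)}
step 4: add edge 1-3 (w=13); MST = {0-3(w=5) 1-2(w=1) 1-3(w=13) 3-4(w=10)}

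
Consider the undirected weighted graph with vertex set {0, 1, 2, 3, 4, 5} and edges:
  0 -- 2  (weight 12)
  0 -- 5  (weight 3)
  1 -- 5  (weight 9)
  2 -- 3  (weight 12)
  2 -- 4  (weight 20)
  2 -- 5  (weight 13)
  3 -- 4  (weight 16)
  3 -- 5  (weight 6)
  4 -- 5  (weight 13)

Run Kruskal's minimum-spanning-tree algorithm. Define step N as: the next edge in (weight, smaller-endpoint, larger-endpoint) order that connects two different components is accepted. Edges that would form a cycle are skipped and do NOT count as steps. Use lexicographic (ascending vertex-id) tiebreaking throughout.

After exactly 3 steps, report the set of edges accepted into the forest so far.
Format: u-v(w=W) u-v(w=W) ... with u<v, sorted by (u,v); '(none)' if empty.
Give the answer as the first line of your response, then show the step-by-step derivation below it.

0-5(w=3) 1-5(w=9) 3-5(w=6)

step 1: add edge 0-5 (w=3); MST = {0-5(w=3)}
step 2: add edge 3-5 (w=6); MST = {0-5(w=3) 3-5(w=6)}
step 3: add edge 1-5 (w=9); MST = {0-5(w=3) 1-5(w=9) 3-5(w=6)}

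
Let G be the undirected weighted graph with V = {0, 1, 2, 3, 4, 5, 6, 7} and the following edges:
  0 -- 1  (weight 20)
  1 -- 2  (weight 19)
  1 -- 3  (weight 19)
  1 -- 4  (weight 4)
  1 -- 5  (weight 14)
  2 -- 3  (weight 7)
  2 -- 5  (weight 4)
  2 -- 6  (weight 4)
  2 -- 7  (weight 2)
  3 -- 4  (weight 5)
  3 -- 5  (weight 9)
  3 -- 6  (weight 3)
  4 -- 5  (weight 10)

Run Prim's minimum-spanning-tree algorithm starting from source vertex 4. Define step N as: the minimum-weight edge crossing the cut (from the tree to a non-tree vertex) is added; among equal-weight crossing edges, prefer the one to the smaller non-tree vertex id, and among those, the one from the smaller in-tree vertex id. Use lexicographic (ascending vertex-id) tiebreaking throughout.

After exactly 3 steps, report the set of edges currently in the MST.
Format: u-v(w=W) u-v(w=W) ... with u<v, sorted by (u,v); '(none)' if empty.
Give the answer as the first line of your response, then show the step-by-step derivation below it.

1-4(w=4) 3-4(w=5) 3-6(w=3)

step 1: add edge 1-4 (w=4); MST = {1-4(w=4)}
step 2: add edge 3-4 (w=5); MST = {1-4(w=4) 3-4(w=5)}
step 3: add edge 3-6 (w=3); MST = {1-4(w=4) 3-4(w=5) 3-6(w=3)}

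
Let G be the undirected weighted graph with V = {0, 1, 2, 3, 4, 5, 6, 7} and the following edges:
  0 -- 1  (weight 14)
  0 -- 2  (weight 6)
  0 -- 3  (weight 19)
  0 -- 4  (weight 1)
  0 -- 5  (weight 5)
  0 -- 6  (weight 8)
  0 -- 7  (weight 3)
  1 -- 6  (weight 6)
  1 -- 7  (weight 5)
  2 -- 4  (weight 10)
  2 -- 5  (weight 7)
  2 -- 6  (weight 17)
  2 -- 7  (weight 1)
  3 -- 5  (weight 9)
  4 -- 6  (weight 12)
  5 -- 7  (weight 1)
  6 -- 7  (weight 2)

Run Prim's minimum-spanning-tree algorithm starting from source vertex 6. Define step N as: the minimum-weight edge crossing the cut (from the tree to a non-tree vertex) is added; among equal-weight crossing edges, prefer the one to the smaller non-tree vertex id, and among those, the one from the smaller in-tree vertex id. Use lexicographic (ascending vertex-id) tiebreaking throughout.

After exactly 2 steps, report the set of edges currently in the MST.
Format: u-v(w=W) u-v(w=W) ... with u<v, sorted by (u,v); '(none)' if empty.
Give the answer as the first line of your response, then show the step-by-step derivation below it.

2-7(w=1) 6-7(w=2)

step 1: add edge 6-7 (w=2); MST = {6-7(w=2)}
step 2: add edge 2-7 (w=1); MST = {2-7(w=1) 6-7(w=2)}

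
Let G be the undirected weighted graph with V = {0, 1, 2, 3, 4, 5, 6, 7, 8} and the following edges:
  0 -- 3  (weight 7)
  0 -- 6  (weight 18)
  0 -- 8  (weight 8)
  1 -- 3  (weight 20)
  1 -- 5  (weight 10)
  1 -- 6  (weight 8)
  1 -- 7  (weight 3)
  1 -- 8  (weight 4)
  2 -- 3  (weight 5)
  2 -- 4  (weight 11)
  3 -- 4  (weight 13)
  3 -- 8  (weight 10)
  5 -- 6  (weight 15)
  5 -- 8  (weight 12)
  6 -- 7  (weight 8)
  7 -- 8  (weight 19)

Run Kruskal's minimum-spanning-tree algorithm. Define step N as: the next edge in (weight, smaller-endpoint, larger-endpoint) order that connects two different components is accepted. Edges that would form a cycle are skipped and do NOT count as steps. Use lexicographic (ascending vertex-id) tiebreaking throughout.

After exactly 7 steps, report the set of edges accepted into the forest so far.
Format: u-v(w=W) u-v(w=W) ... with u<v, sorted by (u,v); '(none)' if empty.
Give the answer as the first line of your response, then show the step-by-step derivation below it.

0-3(w=7) 0-8(w=8) 1-5(w=10) 1-6(w=8) 1-7(w=3) 1-8(w=4) 2-3(w=5)

step 1: add edge 1-7 (w=3); MST = {1-7(w=3)}
step 2: add edge 1-8 (w=4); MST = {1-7(w=3) 1-8(w=4)}
step 3: add edge 2-3 (w=5); MST = {1-7(w=3) 1-8(w=4) 2-3(w=5)}
step 4: add edge 0-3 (w=7); MST = {0-3(w=7) 1-7(w=3) 1-8(w=4) 2-3(w=5)}
step 5: add edge 0-8 (w=8); MST = {0-3(w=7) 0-8(w=8) 1-7(w=3) 1-8(w=4) 2-3(w=5)}
step 6: add edge 1-6 (w=8); MST = {0-3(w=7) 0-8(w=8) 1-6(w=8) 1-7(w=3) 1-8(w=4) 2-3(w=5)}
step 7: add edge 1-5 (w=10); MST = {0-3(w=7) 0-8(w=8) 1-5(w=10) 1-6(w=8) 1-7(w=3) 1-8(w=4) 2-3(w=5)}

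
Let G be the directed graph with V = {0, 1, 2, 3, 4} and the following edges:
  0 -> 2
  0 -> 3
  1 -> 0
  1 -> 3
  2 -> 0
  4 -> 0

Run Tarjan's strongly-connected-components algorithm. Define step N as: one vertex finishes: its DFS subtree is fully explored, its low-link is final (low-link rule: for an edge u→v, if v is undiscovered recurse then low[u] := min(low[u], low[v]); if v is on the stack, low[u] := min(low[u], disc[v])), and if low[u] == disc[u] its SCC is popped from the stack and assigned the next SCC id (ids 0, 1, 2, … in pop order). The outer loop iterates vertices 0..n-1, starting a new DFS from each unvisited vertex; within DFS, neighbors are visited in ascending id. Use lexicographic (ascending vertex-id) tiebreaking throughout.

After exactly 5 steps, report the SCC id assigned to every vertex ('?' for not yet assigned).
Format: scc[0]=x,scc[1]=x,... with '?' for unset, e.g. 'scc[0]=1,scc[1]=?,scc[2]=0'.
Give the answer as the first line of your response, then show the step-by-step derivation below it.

scc[0]=1,scc[1]=2,scc[2]=1,scc[3]=0,scc[4]=3

step 1: low=(low[0]=0,low[1]=?,low[2]=0,low[3]=?,low[4]=?); scc=(scc[0]=?,scc[1]=?,scc[2]=?,scc[3]=?,scc[4]=?)
step 2: low=(low[0]=0,low[1]=?,low[2]=0,low[3]=2,low[4]=?); scc=(scc[0]=?,scc[1]=?,scc[2]=?,scc[3]=0,scc[4]=?)
step 3: low=(low[0]=0,low[1]=?,low[2]=0,low[3]=2,low[4]=?); scc=(scc[0]=1,scc[1]=?,scc[2]=1,scc[3]=0,scc[4]=?)
step 4: low=(low[0]=0,low[1]=3,low[2]=0,low[3]=2,low[4]=?); scc=(scc[0]=1,scc[1]=2,scc[2]=1,scc[3]=0,scc[4]=?)
step 5: low=(low[0]=0,low[1]=3,low[2]=0,low[3]=2,low[4]=4); scc=(scc[0]=1,scc[1]=2,scc[2]=1,scc[3]=0,scc[4]=3)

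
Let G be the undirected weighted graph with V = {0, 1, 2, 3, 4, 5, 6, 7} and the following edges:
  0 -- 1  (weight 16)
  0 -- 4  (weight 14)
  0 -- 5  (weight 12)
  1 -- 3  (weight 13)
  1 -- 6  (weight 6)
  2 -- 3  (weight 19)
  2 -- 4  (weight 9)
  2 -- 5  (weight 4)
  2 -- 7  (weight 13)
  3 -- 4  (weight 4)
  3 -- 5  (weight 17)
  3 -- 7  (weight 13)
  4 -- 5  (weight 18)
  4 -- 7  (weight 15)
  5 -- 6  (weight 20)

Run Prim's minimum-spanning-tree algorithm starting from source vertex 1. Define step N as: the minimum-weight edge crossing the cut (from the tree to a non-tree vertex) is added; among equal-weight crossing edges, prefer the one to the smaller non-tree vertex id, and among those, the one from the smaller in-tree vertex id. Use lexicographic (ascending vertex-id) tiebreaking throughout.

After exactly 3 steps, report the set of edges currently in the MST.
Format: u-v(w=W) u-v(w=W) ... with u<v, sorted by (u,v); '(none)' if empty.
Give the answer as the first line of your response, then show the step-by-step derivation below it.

1-3(w=13) 1-6(w=6) 3-4(w=4)

step 1: add edge 1-6 (w=6); MST = {1-6(w=6)}
step 2: add edge 1-3 (w=13); MST = {1-3(w=13) 1-6(w=6)}
step 3: add edge 3-4 (w=4); MST = {1-3(w=13) 1-6(w=6) 3-4(w=4)}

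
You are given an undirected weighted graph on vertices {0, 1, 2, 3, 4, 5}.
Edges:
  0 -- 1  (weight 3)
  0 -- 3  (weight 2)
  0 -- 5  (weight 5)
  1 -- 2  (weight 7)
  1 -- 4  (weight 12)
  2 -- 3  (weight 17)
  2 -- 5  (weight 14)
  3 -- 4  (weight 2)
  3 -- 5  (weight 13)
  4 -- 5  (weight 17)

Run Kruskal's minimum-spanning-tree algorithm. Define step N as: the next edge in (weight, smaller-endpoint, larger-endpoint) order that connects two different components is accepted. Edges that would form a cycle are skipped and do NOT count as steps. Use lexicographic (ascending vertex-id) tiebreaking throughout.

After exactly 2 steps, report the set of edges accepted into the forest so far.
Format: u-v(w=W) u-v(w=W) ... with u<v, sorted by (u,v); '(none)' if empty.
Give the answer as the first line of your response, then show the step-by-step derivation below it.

0-3(w=2) 3-4(w=2)

step 1: add edge 0-3 (w=2); MST = {0-3(w=2)}
step 2: add edge 3-4 (w=2); MST = {0-3(w=2) 3-4(w=2)}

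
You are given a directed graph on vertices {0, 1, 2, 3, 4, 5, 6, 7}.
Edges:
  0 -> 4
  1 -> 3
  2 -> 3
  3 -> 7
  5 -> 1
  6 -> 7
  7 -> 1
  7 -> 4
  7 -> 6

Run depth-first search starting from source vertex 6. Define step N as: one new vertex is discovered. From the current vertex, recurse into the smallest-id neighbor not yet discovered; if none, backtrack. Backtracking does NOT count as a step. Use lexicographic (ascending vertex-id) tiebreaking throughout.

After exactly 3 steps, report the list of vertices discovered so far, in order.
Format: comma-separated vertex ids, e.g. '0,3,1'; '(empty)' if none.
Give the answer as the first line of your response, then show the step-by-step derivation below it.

6,7,1

step 1: discover 6; path=6; order=6
step 2: discover 7; path=6>7; order=6,7
step 3: discover 1; path=6>7>1; order=6,7,1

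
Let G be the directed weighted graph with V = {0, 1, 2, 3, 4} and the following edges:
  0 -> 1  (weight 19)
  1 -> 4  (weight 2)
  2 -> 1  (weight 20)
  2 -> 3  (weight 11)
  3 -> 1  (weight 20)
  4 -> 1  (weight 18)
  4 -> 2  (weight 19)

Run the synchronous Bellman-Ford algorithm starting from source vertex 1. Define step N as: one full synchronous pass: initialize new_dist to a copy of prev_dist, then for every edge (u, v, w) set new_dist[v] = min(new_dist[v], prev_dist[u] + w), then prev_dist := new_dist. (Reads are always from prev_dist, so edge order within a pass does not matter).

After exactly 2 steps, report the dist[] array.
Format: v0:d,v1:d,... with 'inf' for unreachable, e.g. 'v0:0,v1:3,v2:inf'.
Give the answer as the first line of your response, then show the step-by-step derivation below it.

v0:inf,v1:0,v2:21,v3:inf,v4:2

step 1: dist = v0:inf,v1:0,v2:inf,v3:inf,v4:2
step 2: dist = v0:inf,v1:0,v2:21,v3:inf,v4:2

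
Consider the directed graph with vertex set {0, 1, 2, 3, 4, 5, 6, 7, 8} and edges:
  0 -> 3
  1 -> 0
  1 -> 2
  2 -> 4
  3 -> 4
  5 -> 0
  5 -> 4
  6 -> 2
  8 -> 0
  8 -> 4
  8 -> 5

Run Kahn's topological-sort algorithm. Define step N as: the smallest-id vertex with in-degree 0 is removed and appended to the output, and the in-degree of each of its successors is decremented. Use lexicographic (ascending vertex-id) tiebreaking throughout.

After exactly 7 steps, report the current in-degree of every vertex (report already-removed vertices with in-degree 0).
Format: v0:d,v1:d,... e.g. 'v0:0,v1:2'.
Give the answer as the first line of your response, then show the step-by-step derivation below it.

v0:0,v1:0,v2:0,v3:0,v4:1,v5:0,v6:0,v7:0,v8:0

step 1: output 1; order=[1]; indeg=(2,0,1,1,4,1,0,0,0)
step 2: output 6; order=[1,6]; indeg=(2,0,0,1,4,1,0,0,0)
step 3: output 2; order=[1,6,2]; indeg=(2,0,0,1,3,1,0,0,0)
step 4: output 7; order=[1,6,2,7]; indeg=(2,0,0,1,3,1,0,0,0)
step 5: output 8; order=[1,6,2,7,8]; indeg=(1,0,0,1,2,0,0,0,0)
step 6: output 5; order=[1,6,2,7,8,5]; indeg=(0,0,0,1,1,0,0,0,0)
step 7: output 0; order=[1,6,2,7,8,5,0]; indeg=(0,0,0,0,1,0,0,0,0)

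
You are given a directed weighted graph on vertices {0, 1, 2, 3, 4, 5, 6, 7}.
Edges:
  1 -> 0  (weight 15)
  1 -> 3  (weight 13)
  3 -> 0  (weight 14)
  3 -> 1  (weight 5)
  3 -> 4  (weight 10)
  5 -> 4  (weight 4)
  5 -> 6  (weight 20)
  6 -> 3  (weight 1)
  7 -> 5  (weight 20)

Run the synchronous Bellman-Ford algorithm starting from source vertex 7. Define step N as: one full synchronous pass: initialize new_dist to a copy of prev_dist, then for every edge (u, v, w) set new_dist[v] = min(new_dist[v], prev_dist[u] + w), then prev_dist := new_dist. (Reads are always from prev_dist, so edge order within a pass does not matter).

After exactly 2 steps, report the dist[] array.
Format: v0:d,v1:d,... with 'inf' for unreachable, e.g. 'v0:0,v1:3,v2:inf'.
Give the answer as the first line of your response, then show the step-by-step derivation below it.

v0:inf,v1:inf,v2:inf,v3:inf,v4:24,v5:20,v6:40,v7:0

step 1: dist = v0:inf,v1:inf,v2:inf,v3:inf,v4:inf,v5:20,v6:inf,v7:0
step 2: dist = v0:inf,v1:inf,v2:inf,v3:inf,v4:24,v5:20,v6:40,v7:0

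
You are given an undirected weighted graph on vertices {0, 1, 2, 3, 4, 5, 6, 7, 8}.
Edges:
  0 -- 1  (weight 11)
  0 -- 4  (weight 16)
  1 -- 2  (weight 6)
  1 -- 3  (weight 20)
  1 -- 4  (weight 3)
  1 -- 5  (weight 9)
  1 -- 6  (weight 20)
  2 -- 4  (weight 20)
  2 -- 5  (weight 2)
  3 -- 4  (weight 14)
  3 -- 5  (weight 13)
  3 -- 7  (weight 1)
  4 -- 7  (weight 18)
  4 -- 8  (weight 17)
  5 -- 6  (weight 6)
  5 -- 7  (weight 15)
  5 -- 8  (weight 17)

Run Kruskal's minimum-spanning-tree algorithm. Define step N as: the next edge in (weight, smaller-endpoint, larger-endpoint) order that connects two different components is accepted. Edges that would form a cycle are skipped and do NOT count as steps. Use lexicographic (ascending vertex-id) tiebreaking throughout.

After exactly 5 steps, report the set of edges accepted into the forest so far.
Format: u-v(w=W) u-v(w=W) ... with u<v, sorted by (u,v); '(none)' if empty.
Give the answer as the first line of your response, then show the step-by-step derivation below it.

1-2(w=6) 1-4(w=3) 2-5(w=2) 3-7(w=1) 5-6(w=6)

step 1: add edge 3-7 (w=1); MST = {3-7(w=1)}
step 2: add edge 2-5 (w=2); MST = {2-5(w=2) 3-7(w=1)}
step 3: add edge 1-4 (w=3); MST = {1-4(w=3) 2-5(w=2) 3-7(w=1)}
step 4: add edge 1-2 (w=6); MST = {1-2(w=6) 1-4(w=3) 2-5(w=2) 3-7(w=1)}
step 5: add edge 5-6 (w=6); MST = {1-2(w=6) 1-4(w=3) 2-5(w=2) 3-7(w=1) 5-6(w=6)}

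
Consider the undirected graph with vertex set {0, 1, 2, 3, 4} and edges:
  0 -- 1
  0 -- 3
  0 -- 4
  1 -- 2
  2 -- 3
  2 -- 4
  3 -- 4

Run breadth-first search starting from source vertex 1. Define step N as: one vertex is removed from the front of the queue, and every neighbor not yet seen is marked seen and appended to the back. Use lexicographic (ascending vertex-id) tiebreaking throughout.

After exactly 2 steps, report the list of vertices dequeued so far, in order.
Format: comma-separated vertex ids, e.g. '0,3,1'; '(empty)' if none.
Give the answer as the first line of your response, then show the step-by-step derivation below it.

1,0

step 1: dequeue 1; queue=[0,2]; order=1
step 2: dequeue 0; queue=[2,3,4]; order=1,0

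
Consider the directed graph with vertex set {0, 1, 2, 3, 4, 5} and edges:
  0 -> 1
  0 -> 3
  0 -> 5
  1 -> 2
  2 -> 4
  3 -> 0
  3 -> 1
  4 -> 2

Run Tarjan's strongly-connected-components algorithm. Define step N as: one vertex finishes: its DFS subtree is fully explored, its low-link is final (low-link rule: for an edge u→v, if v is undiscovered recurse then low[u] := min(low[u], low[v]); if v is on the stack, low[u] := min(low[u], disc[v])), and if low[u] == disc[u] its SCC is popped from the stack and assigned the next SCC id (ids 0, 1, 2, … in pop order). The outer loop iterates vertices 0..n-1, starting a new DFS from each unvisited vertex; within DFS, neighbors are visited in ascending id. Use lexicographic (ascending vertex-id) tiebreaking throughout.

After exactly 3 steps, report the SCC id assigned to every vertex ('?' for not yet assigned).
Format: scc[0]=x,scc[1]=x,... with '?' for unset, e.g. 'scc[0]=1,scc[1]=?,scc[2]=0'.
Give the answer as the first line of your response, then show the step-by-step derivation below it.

scc[0]=?,scc[1]=1,scc[2]=0,scc[3]=?,scc[4]=0,scc[5]=?

step 1: low=(low[0]=0,low[1]=1,low[2]=2,low[3]=?,low[4]=2,low[5]=?); scc=(scc[0]=?,scc[1]=?,scc[2]=?,scc[3]=?,scc[4]=?,scc[5]=?)
step 2: low=(low[0]=0,low[1]=1,low[2]=2,low[3]=?,low[4]=2,low[5]=?); scc=(scc[0]=?,scc[1]=?,scc[2]=0,scc[3]=?,scc[4]=0,scc[5]=?)
step 3: low=(low[0]=0,low[1]=1,low[2]=2,low[3]=?,low[4]=2,low[5]=?); scc=(scc[0]=?,scc[1]=1,scc[2]=0,scc[3]=?,scc[4]=0,scc[5]=?)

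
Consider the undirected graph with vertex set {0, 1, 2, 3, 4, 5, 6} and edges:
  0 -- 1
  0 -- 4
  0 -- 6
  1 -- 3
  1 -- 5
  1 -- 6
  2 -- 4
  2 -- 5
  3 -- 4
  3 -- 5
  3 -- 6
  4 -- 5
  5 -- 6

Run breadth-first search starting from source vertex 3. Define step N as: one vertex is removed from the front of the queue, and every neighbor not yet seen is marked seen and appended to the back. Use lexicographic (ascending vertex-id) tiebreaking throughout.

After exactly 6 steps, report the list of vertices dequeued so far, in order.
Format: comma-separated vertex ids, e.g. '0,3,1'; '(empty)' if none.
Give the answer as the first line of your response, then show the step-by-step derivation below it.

3,1,4,5,6,0

step 1: dequeue 3; queue=[1,4,5,6]; order=3
step 2: dequeue 1; queue=[4,5,6,0]; order=3,1
step 3: dequeue 4; queue=[5,6,0,2]; order=3,1,4
step 4: dequeue 5; queue=[6,0,2]; order=3,1,4,5
step 5: dequeue 6; queue=[0,2]; order=3,1,4,5,6
step 6: dequeue 0; queue=[2]; order=3,1,4,5,6,0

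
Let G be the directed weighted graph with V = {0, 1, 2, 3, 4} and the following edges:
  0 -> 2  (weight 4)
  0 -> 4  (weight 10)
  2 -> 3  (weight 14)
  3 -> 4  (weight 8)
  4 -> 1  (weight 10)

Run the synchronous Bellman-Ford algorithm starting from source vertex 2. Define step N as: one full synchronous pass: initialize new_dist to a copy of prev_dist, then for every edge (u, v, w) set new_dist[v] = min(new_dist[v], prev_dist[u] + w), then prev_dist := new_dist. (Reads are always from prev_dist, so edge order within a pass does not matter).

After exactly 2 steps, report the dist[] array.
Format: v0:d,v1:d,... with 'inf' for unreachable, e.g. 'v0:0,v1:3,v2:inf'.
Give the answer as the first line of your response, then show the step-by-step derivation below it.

v0:inf,v1:inf,v2:0,v3:14,v4:22

step 1: dist = v0:inf,v1:inf,v2:0,v3:14,v4:inf
step 2: dist = v0:inf,v1:inf,v2:0,v3:14,v4:22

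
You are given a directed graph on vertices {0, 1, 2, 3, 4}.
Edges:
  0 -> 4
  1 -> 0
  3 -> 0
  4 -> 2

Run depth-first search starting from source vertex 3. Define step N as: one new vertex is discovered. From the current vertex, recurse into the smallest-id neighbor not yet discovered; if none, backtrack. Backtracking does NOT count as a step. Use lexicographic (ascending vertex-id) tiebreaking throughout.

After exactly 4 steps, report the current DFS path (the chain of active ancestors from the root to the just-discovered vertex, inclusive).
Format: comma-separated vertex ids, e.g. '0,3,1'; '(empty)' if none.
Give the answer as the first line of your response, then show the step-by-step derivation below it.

3,0,4,2

step 1: discover 3; path=3; order=3
step 2: discover 0; path=3>0; order=3,0
step 3: discover 4; path=3>0>4; order=3,0,4
step 4: discover 2; path=3>0>4>2; order=3,0,4,2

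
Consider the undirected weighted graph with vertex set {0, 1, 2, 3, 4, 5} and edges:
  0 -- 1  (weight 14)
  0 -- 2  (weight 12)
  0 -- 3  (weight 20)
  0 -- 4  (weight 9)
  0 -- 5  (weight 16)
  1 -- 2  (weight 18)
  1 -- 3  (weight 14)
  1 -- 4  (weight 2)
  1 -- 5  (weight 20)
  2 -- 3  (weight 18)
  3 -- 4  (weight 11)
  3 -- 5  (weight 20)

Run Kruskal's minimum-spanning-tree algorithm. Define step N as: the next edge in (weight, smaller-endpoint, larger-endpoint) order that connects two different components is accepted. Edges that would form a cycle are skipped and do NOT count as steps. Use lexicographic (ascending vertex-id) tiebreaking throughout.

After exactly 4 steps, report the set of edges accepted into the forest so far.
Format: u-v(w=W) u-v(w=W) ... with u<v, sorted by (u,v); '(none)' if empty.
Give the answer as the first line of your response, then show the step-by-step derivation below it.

0-2(w=12) 0-4(w=9) 1-4(w=2) 3-4(w=11)

step 1: add edge 1-4 (w=2); MST = {1-4(w=2)}
step 2: add edge 0-4 (w=9); MST = {0-4(w=9) 1-4(w=2)}
step 3: add edge 3-4 (w=11); MST = {0-4(w=9) 1-4(w=2) 3-4(w=11)}
step 4: add edge 0-2 (w=12); MST = {0-2(w=12) 0-4(w=9) 1-4(w=2) 3-4(w=11)}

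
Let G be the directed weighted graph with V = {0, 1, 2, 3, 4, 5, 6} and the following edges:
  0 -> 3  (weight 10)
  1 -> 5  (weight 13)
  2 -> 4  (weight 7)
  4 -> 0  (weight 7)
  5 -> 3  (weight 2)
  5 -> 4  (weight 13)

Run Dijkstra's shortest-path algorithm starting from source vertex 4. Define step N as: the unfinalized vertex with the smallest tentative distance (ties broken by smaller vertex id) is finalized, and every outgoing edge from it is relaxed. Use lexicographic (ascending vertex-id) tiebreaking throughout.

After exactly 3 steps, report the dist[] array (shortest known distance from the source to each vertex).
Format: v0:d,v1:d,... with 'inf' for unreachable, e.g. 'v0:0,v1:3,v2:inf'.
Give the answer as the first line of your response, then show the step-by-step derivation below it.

v0:7,v1:inf,v2:inf,v3:17,v4:0,v5:inf,v6:inf

step 1: dist = v0:7,v1:inf,v2:inf,v3:inf,v4:0,v5:inf,v6:inf
step 2: dist = v0:7,v1:inf,v2:inf,v3:17,v4:0,v5:inf,v6:inf
step 3: dist = v0:7,v1:inf,v2:inf,v3:17,v4:0,v5:inf,v6:inf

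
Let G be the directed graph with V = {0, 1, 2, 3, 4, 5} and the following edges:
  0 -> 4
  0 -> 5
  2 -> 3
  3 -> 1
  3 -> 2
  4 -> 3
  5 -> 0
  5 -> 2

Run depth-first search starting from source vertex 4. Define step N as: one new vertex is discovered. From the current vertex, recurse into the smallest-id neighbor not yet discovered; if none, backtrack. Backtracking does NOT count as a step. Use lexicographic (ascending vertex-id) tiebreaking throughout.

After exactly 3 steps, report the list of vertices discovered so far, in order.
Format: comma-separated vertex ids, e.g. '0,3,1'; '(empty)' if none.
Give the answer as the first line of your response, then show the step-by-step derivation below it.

4,3,1

step 1: discover 4; path=4; order=4
step 2: discover 3; path=4>3; order=4,3
step 3: discover 1; path=4>3>1; order=4,3,1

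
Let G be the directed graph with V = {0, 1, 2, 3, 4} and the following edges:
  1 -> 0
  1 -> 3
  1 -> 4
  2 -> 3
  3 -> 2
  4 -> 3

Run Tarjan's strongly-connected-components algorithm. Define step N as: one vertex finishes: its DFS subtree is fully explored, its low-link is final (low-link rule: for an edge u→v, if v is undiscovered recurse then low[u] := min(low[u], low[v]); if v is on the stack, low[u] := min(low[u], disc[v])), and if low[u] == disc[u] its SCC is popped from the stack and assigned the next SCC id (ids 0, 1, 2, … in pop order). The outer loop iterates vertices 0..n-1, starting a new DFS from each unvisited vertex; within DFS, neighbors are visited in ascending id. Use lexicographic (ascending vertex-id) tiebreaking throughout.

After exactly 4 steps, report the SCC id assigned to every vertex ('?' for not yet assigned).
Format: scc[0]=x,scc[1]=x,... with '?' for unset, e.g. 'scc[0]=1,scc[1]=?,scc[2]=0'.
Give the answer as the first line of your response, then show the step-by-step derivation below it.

scc[0]=0,scc[1]=?,scc[2]=1,scc[3]=1,scc[4]=2

step 1: low=(low[0]=0,low[1]=?,low[2]=?,low[3]=?,low[4]=?); scc=(scc[0]=0,scc[1]=?,scc[2]=?,scc[3]=?,scc[4]=?)
step 2: low=(low[0]=0,low[1]=1,low[2]=2,low[3]=2,low[4]=?); scc=(scc[0]=0,scc[1]=?,scc[2]=?,scc[3]=?,scc[4]=?)
step 3: low=(low[0]=0,low[1]=1,low[2]=2,low[3]=2,low[4]=?); scc=(scc[0]=0,scc[1]=?,scc[2]=1,scc[3]=1,scc[4]=?)
step 4: low=(low[0]=0,low[1]=1,low[2]=2,low[3]=2,low[4]=4); scc=(scc[0]=0,scc[1]=?,scc[2]=1,scc[3]=1,scc[4]=2)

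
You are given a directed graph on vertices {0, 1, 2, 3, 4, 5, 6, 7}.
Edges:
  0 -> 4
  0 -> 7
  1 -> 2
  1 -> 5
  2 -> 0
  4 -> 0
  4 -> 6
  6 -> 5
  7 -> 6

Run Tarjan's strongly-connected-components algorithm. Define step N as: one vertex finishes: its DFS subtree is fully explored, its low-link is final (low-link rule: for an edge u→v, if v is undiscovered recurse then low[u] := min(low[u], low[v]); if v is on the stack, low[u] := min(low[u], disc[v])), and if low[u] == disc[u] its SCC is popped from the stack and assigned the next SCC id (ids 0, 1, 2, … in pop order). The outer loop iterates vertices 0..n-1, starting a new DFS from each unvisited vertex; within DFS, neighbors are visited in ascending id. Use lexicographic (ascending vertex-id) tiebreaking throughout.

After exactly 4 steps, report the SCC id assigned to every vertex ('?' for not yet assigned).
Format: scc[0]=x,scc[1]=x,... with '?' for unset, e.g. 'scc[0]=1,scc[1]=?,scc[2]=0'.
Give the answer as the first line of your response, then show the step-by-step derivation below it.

scc[0]=?,scc[1]=?,scc[2]=?,scc[3]=?,scc[4]=?,scc[5]=0,scc[6]=1,scc[7]=2

step 1: low=(low[0]=0,low[1]=?,low[2]=?,low[3]=?,low[4]=0,low[5]=3,low[6]=2,low[7]=?); scc=(scc[0]=?,scc[1]=?,scc[2]=?,scc[3]=?,scc[4]=?,scc[5]=0,scc[6]=?,scc[7]=?)
step 2: low=(low[0]=0,low[1]=?,low[2]=?,low[3]=?,low[4]=0,low[5]=3,low[6]=2,low[7]=?); scc=(scc[0]=?,scc[1]=?,scc[2]=?,scc[3]=?,scc[4]=?,scc[5]=0,scc[6]=1,scc[7]=?)
step 3: low=(low[0]=0,low[1]=?,low[2]=?,low[3]=?,low[4]=0,low[5]=3,low[6]=2,low[7]=?); scc=(scc[0]=?,scc[1]=?,scc[2]=?,scc[3]=?,scc[4]=?,scc[5]=0,scc[6]=1,scc[7]=?)
step 4: low=(low[0]=0,low[1]=?,low[2]=?,low[3]=?,low[4]=0,low[5]=3,low[6]=2,low[7]=4); scc=(scc[0]=?,scc[1]=?,scc[2]=?,scc[3]=?,scc[4]=?,scc[5]=0,scc[6]=1,scc[7]=2)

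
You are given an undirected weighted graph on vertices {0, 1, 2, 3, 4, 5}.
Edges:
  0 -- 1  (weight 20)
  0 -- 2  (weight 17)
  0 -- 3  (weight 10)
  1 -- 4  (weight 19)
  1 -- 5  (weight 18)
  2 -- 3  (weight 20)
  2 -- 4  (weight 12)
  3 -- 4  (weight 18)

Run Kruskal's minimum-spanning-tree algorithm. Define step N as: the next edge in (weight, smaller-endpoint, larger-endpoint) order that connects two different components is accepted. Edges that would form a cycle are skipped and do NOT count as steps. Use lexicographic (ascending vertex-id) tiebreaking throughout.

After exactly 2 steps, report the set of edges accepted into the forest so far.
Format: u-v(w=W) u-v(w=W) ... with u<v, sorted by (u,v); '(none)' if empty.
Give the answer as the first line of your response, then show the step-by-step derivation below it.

0-3(w=10) 2-4(w=12)

step 1: add edge 0-3 (w=10); MST = {0-3(w=10)}
step 2: add edge 2-4 (w=12); MST = {0-3(w=10) 2-4(w=12)}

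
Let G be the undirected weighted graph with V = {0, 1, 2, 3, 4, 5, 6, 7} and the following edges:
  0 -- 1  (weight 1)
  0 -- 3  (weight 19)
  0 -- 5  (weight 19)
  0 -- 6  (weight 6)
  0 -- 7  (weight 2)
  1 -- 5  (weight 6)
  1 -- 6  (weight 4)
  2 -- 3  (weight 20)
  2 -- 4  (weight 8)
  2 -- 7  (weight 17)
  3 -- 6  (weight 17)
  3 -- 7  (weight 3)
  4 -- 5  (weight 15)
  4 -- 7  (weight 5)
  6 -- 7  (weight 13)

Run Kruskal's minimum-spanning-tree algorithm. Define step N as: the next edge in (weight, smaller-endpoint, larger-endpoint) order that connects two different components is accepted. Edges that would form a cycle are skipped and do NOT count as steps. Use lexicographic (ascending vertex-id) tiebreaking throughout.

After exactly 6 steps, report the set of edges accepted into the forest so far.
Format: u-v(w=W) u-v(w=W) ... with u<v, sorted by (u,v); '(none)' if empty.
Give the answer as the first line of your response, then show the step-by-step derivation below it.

0-1(w=1) 0-7(w=2) 1-5(w=6) 1-6(w=4) 3-7(w=3) 4-7(w=5)

step 1: add edge 0-1 (w=1); MST = {0-1(w=1)}
step 2: add edge 0-7 (w=2); MST = {0-1(w=1) 0-7(w=2)}
step 3: add edge 3-7 (w=3); MST = {0-1(w=1) 0-7(w=2) 3-7(w=3)}
step 4: add edge 1-6 (w=4); MST = {0-1(w=1) 0-7(w=2) 1-6(w=4) 3-7(w=3)}
step 5: add edge 4-7 (w=5); MST = {0-1(w=1) 0-7(w=2) 1-6(w=4) 3-7(w=3) 4-7(w=5)}
step 6: add edge 1-5 (w=6); MST = {0-1(w=1) 0-7(w=2) 1-5(w=6) 1-6(w=4) 3-7(w=3) 4-7(w=5)}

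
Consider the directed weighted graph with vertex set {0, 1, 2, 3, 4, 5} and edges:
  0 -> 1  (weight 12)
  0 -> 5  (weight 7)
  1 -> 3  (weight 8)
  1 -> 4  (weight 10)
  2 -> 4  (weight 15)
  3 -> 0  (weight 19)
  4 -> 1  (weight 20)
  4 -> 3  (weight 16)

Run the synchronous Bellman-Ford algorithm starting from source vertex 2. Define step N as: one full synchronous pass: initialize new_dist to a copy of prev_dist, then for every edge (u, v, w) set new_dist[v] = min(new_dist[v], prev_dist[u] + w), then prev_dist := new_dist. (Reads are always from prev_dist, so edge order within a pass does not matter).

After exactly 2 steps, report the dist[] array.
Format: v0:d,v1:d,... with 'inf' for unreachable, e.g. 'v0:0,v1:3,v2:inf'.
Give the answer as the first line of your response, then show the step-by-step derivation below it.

v0:inf,v1:35,v2:0,v3:31,v4:15,v5:inf

step 1: dist = v0:inf,v1:inf,v2:0,v3:inf,v4:15,v5:inf
step 2: dist = v0:inf,v1:35,v2:0,v3:31,v4:15,v5:inf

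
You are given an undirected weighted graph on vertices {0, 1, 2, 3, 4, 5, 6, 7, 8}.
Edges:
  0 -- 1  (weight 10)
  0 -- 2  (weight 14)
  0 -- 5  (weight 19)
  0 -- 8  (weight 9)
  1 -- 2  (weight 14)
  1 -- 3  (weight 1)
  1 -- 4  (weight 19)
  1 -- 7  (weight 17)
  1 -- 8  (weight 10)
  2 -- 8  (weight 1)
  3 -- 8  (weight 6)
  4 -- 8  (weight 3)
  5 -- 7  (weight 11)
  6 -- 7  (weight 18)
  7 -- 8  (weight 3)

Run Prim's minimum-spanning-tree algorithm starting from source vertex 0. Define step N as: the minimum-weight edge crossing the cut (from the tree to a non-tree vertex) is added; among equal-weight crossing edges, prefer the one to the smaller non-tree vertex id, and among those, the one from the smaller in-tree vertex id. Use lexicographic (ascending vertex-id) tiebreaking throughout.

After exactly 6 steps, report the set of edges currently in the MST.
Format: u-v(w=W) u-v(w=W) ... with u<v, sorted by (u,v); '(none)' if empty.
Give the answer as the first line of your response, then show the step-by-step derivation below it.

0-8(w=9) 1-3(w=1) 2-8(w=1) 3-8(w=6) 4-8(w=3) 7-8(w=3)

step 1: add edge 0-8 (w=9); MST = {0-8(w=9)}
step 2: add edge 2-8 (w=1); MST = {0-8(w=9) 2-8(w=1)}
step 3: add edge 4-8 (w=3); MST = {0-8(w=9) 2-8(w=1) 4-8(w=3)}
step 4: add edge 7-8 (w=3); MST = {0-8(w=9) 2-8(w=1) 4-8(w=3) 7-8(w=3)}
step 5: add edge 3-8 (w=6); MST = {0-8(w=9) 2-8(w=1) 3-8(w=6) 4-8(w=3) 7-8(w=3)}
step 6: add edge 1-3 (w=1); MST = {0-8(w=9) 1-3(w=1) 2-8(w=1) 3-8(w=6) 4-8(w=3) 7-8(w=3)}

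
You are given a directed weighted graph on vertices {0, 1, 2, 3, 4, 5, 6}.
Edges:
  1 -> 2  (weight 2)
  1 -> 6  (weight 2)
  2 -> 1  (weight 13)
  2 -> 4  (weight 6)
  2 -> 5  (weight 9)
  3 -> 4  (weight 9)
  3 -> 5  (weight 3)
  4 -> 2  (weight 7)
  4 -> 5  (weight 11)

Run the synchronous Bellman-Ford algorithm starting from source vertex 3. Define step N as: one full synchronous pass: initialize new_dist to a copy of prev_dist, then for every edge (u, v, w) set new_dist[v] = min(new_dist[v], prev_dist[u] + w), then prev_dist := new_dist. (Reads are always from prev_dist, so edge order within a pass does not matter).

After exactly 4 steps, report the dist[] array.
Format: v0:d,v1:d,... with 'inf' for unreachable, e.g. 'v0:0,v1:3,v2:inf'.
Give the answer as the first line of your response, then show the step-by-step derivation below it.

v0:inf,v1:29,v2:16,v3:0,v4:9,v5:3,v6:31

step 1: dist = v0:inf,v1:inf,v2:inf,v3:0,v4:9,v5:3,v6:inf
step 2: dist = v0:inf,v1:inf,v2:16,v3:0,v4:9,v5:3,v6:inf
step 3: dist = v0:inf,v1:29,v2:16,v3:0,v4:9,v5:3,v6:inf
step 4: dist = v0:inf,v1:29,v2:16,v3:0,v4:9,v5:3,v6:31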